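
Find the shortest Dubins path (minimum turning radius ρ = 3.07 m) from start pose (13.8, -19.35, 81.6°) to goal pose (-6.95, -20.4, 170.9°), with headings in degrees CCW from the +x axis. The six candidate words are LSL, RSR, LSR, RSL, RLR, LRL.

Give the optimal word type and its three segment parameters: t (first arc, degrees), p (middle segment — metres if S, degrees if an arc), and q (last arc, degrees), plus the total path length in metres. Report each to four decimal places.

LSR: t = 114.1091°, p = 16.1689 m, q = 24.8091°, L = 23.6124 m

Let ψ = atan2(Δy, Δx) = atan2(-1.05, -20.75) = -177.1032° be the start→goal bearing.
Normalize: d = |goal − start| / ρ = 20.776549/3.07 = 6.767606, α = (θ_start − ψ) mod 360° = 258.7032° = 4.515222 rad, β = (θ_goal − ψ) mod 360° = 348.0032° = 6.073801 rad.
Common terms: sin α = -0.980625, cos α = -0.195892, sin β = -0.207858, cos β = 0.978159, cos(α−β) = 0.012217, d² = 45.800486. Work in radians in the unit-radius frame; every candidate has L = ρ·(t + p + q).
LSL: p² = 2 + d² − 2cos(α−β) + 2d(sin α − sin β) = 37.316476; p = √p² = 6.108721; φ = atan2(cos β − cos α, d + sin α − sin β) = 0.193396 rad; t = (φ − α) mod 2π = 1.961359 rad, q = (β − φ) mod 2π = 5.880405 rad → L = 3.07·(1.961359 + 6.108721 + 5.880405) = 3.07·13.950486 = 42.827991 m
RSR: p² = 2 + d² − 2cos(α−β) + 2d(sin β − sin α) = 58.235628; p = √p² = 7.631227; φ = atan2(cos α − cos β, d − sin α + sin β) = -0.154462 rad; t = (α − φ) mod 2π = 4.669684 rad, q = (φ − β) mod 2π = 0.054923 rad → L = 3.07·(4.669684 + 7.631227 + 0.054923) = 3.07·12.355833 = 37.932409 m
LSR: p² = d² − 2 + 2cos(α−β) + 2d(sin α + sin β) = 27.738550; p = √p² = 5.266740; φ = atan2(−cos α − cos β, d + sin α + sin β) − atan2(−2, p) = 0.223616 rad; t = (φ − α) mod 2π = 1.991579 rad, q = (φ − β) mod 2π = 0.433000 rad → L = 3.07·(1.991579 + 5.266740 + 0.433000) = 3.07·7.691320 = 23.612351 m
RSL: p² = d² − 2 + 2cos(α−β) − 2d(sin α + sin β) = 59.911290; p = √p² = 7.740238; φ = atan2(cos α + cos β, d − sin α − sin β) − atan2(2, p) = -0.154851 rad; t = (α − φ) mod 2π = 4.670073 rad, q = (β − φ) mod 2π = 6.228652 rad → L = 3.07·(4.670073 + 7.740238 + 6.228652) = 3.07·18.638964 = 57.221620 m
RLR: c = (6 − d² + 2cos(α−β) + 2d(sin α − sin β))/8 = -6.279454, |c| > 1 → infeasible
LRL: c = (6 − d² + 2cos(α−β) − 2d(sin α − sin β))/8 = -3.664559, |c| > 1 → infeasible
Shortest: LSR with L = 23.612351 m ≈ 23.6124 m
Convert LSR to answer units (arcs ×180/π): t = 1.991579·180/π = 114.1091°, p = ρ·p = 3.07·5.266740 = 16.1689 m, q = 0.433000·180/π = 24.8091°, L = 23.6124 m.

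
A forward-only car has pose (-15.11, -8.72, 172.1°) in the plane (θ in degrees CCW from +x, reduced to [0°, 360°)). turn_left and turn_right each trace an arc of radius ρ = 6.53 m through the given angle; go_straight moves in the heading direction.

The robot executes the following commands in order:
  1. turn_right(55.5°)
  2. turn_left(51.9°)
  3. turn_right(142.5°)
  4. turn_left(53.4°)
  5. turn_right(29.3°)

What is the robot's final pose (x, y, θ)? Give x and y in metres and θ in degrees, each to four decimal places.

set_pose: (x, y, θ) = (-15.1100, -8.7200, 172.1000°), ρ = 6.53
turn_right(55.5°): centre at ρ to the right, rotate −55.5° → (-20.0513, -5.1758, 116.6000°)
turn_left(51.9°): centre at ρ to the left, rotate +51.9° → (-24.5883, -1.7008, 168.5000°)
turn_right(142.5°): centre at ρ to the right, rotate −142.5° → (-26.1490, 10.5672, 26.0000°)
turn_left(53.4°): centre at ρ to the left, rotate +53.4° → (-22.5930, 15.2352, 79.4000°)
turn_right(29.3°): centre at ρ to the right, rotate −29.3° → (-21.1840, 18.2226, 50.1000°)

(-21.1840, 18.2226, 50.1000°)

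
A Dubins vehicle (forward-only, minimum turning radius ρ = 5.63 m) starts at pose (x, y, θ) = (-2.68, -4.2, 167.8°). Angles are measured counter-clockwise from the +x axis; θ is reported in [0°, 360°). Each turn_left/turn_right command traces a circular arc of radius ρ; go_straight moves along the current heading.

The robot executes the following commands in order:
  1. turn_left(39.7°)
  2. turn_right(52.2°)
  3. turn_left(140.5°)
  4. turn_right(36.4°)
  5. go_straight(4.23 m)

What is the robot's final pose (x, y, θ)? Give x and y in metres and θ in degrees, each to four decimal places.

set_pose: (x, y, θ) = (-2.6800, -4.2000, 167.8000°), ρ = 5.63
turn_left(39.7°): centre at ρ to the left, rotate +39.7° → (-6.4694, -4.7090, 207.5000°)
turn_right(52.2°): centre at ρ to the right, rotate −52.2° → (-11.4216, -4.8300, 155.3000°)
turn_left(140.5°): centre at ρ to the left, rotate +140.5° → (-18.8430, -12.3953, 295.8000°)
turn_right(36.4°): centre at ρ to the right, rotate −36.4° → (-18.3779, -15.8813, 259.4000°)
go_straight(4.23): x += 4.23·cos θ, y += 4.23·sin θ → (-19.1560, -20.0391, 259.4000°)

(-19.1560, -20.0391, 259.4000°)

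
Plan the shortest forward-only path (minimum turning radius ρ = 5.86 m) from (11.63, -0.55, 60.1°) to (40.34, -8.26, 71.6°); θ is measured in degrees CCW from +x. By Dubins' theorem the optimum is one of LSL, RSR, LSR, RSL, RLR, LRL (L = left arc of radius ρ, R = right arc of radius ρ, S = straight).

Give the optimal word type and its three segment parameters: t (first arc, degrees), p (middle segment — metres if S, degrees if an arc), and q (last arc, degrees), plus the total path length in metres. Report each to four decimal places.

RSL: t = 109.1447°, p = 14.0638 m, q = 120.6447°, L = 37.5658 m

Let ψ = atan2(Δy, Δx) = atan2(-7.71, 28.71) = -15.0320° be the start→goal bearing.
Normalize: d = |goal − start| / ρ = 29.727230/5.86 = 5.072906, α = (θ_start − ψ) mod 360° = 75.1320° = 1.311300 rad, β = (θ_goal − ψ) mod 360° = 86.6320° = 1.512013 rad.
Common terms: sin α = 0.966519, cos α = 0.256593, sin β = 0.998273, cos β = 0.058749, cos(α−β) = 0.979925, d² = 25.734377. Work in radians in the unit-radius frame; every candidate has L = ρ·(t + p + q).
LSL: p² = 2 + d² − 2cos(α−β) + 2d(sin α − sin β) = 25.452364; p = √p² = 5.045034; φ = atan2(cos β − cos α, d + sin α − sin β) = -0.039226 rad; t = (φ − α) mod 2π = 4.932659 rad, q = (β − φ) mod 2π = 1.551239 rad → L = 5.86·(4.932659 + 5.045034 + 1.551239) = 5.86·11.528932 = 67.559540 m
RSR: p² = 2 + d² − 2cos(α−β) + 2d(sin β − sin α) = 26.096690; p = √p² = 5.108492; φ = atan2(cos α − cos β, d − sin α + sin β) = 0.038738 rad; t = (α − φ) mod 2π = 1.272562 rad, q = (φ − β) mod 2π = 4.809910 rad → L = 5.86·(1.272562 + 5.108492 + 4.809910) = 5.86·11.190964 = 65.579052 m
LSR: p² = d² − 2 + 2cos(α−β) + 2d(sin α + sin β) = 45.628639; p = √p² = 6.754897; φ = atan2(−cos α − cos β, d + sin α + sin β) − atan2(−2, p) = 0.243080 rad; t = (φ − α) mod 2π = 5.214965 rad, q = (φ − β) mod 2π = 5.014252 rad → L = 5.86·(5.214965 + 6.754897 + 5.014252) = 5.86·16.984115 = 99.526913 m
RSL: p² = d² − 2 + 2cos(α−β) − 2d(sin α + sin β) = 5.759813; p = √p² = 2.399961; φ = atan2(cos α + cos β, d − sin α − sin β) − atan2(2, p) = -0.593634 rad; t = (α − φ) mod 2π = 1.904935 rad, q = (β − φ) mod 2π = 2.105648 rad → L = 5.86·(1.904935 + 2.399961 + 2.105648) = 5.86·6.410544 = 37.565786 m
RLR: c = (6 − d² + 2cos(α−β) + 2d(sin α − sin β))/8 = -2.262086, |c| > 1 → infeasible
LRL: c = (6 − d² + 2cos(α−β) − 2d(sin α − sin β))/8 = -2.181546, |c| > 1 → infeasible
Shortest: RSL with L = 37.565786 m ≈ 37.5658 m
Convert RSL to answer units (arcs ×180/π): t = 1.904935·180/π = 109.1447°, p = ρ·p = 5.86·2.399961 = 14.0638 m, q = 2.105648·180/π = 120.6447°, L = 37.5658 m.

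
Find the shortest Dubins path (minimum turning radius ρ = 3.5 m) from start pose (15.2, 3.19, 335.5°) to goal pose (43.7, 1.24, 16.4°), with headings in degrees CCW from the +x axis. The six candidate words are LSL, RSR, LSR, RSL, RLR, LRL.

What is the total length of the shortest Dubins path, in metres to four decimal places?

Let ψ = atan2(Δy, Δx) = atan2(-1.95, 28.50) = -3.9141° be the start→goal bearing.
Normalize: d = |goal − start| / ρ = 28.566633/3.5 = 8.161895, α = (θ_start − ψ) mod 360° = 339.4141° = 5.923894 rad, β = (θ_goal − ψ) mod 360° = 20.3141° = 0.354549 rad.
Common terms: sin α = -0.351611, cos α = 0.936146, sin β = 0.347167, cos β = 0.937803, cos(α−β) = 0.755853, d² = 66.616531. Work in radians in the unit-radius frame; every candidate has L = ρ·(t + p + q).
LSL: p² = 2 + d² − 2cos(α−β) + 2d(sin α − sin β) = 55.698123; p = √p² = 7.463117; φ = atan2(cos β − cos α, d + sin α − sin β) = 0.000222 rad; t = (φ − α) mod 2π = 0.359513 rad, q = (β − φ) mod 2π = 0.354327 rad → L = 3.5·(0.359513 + 7.463117 + 0.354327) = 3.5·8.176957 = 28.619350 m
RSR: p² = 2 + d² − 2cos(α−β) + 2d(sin β − sin α) = 78.511525; p = √p² = 8.860673; φ = atan2(cos α − cos β, d − sin α + sin β) = -0.000187 rad; t = (α − φ) mod 2π = 5.924081 rad, q = (φ − β) mod 2π = 5.928450 rad → L = 3.5·(5.924081 + 8.860673 + 5.928450) = 3.5·20.713204 = 72.496214 m
LSR: p² = d² − 2 + 2cos(α−β) + 2d(sin α + sin β) = 66.055701; p = √p² = 8.127466; φ = atan2(−cos α − cos β, d + sin α + sin β) − atan2(−2, p) = 0.015480 rad; t = (φ − α) mod 2π = 0.374771 rad, q = (φ − β) mod 2π = 5.944117 rad → L = 3.5·(0.374771 + 8.127466 + 5.944117) = 3.5·14.446354 = 50.562240 m
RSL: p² = d² − 2 + 2cos(α−β) − 2d(sin α + sin β) = 66.200774; p = √p² = 8.136386; φ = atan2(cos α + cos β, d − sin α − sin β) − atan2(2, p) = -0.015463 rad; t = (α − φ) mod 2π = 5.939358 rad, q = (β − φ) mod 2π = 0.370012 rad → L = 3.5·(5.939358 + 8.136386 + 0.370012) = 3.5·14.445755 = 50.560144 m
RLR: c = (6 − d² + 2cos(α−β) + 2d(sin α − sin β))/8 = -8.813941, |c| > 1 → infeasible
LRL: c = (6 − d² + 2cos(α−β) − 2d(sin α − sin β))/8 = -5.962265, |c| > 1 → infeasible
Shortest: LSL with L = 28.619350 m ≈ 28.6194 m

28.6194 m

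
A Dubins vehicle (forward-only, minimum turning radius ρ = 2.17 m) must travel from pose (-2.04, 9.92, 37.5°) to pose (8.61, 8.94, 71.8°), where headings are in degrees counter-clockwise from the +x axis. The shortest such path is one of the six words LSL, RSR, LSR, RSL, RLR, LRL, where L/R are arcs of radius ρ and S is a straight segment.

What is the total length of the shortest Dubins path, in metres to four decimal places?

Let ψ = atan2(Δy, Δx) = atan2(-0.98, 10.65) = -5.2575° be the start→goal bearing.
Normalize: d = |goal − start| / ρ = 10.694994/2.17 = 4.928569, α = (θ_start − ψ) mod 360° = 42.7575° = 0.746259 rad, β = (θ_goal − ψ) mod 360° = 77.0575° = 1.344907 rad.
Common terms: sin α = 0.678897, cos α = 0.734234, sin β = 0.974595, cos β = 0.223973, cos(α−β) = 0.826098, d² = 24.290790. Work in radians in the unit-radius frame; every candidate has L = ρ·(t + p + q).
LSL: p² = 2 + d² − 2cos(α−β) + 2d(sin α − sin β) = 21.723851; p = √p² = 4.660885; φ = atan2(cos β − cos α, d + sin α − sin β) = -0.109697 rad; t = (φ − α) mod 2π = 5.427229 rad, q = (β − φ) mod 2π = 1.454604 rad → L = 2.17·(5.427229 + 4.660885 + 1.454604) = 2.17·11.542718 = 25.047699 m
RSR: p² = 2 + d² − 2cos(α−β) + 2d(sin β − sin α) = 27.553335; p = √p² = 5.249127; φ = atan2(cos α − cos β, d − sin α + sin β) = 0.097362 rad; t = (α − φ) mod 2π = 0.648896 rad, q = (φ − β) mod 2π = 5.035641 rad → L = 2.17·(0.648896 + 5.249127 + 5.035641) = 2.17·10.933664 = 23.726052 m
LSR: p² = d² − 2 + 2cos(α−β) + 2d(sin α + sin β) = 40.241683; p = √p² = 6.343633; φ = atan2(−cos α − cos β, d + sin α + sin β) − atan2(−2, p) = 0.160849 rad; t = (φ − α) mod 2π = 5.697776 rad, q = (φ − β) mod 2π = 5.099128 rad → L = 2.17·(5.697776 + 6.343633 + 5.099128) = 2.17·17.140537 = 37.194966 m
RSL: p² = d² − 2 + 2cos(α−β) − 2d(sin α + sin β) = 7.644290; p = √p² = 2.764831; φ = atan2(cos α + cos β, d − sin α − sin β) − atan2(2, p) = -0.341608 rad; t = (α − φ) mod 2π = 1.087867 rad, q = (β − φ) mod 2π = 1.686515 rad → L = 2.17·(1.087867 + 2.764831 + 1.686515) = 2.17·5.539213 = 12.020093 m
RLR: c = (6 − d² + 2cos(α−β) + 2d(sin α − sin β))/8 = -2.444167, |c| > 1 → infeasible
LRL: c = (6 − d² + 2cos(α−β) − 2d(sin α − sin β))/8 = -1.715481, |c| > 1 → infeasible
Shortest: RSL with L = 12.020093 m ≈ 12.0201 m

12.0201 m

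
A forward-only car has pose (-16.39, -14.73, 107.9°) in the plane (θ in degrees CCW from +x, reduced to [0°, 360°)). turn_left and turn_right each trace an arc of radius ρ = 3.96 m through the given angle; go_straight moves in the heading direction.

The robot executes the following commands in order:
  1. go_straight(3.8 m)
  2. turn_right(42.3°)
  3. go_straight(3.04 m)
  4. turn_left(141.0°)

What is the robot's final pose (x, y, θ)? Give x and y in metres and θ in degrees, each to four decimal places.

set_pose: (x, y, θ) = (-16.3900, -14.7300, 107.9000°), ρ = 3.96
go_straight(3.8): x += 3.8·cos θ, y += 3.8·sin θ → (-17.5580, -11.1139, 107.9000°)
turn_right(42.3°): centre at ρ to the right, rotate −42.3° → (-17.3959, -8.2609, 65.6000°)
go_straight(3.04): x += 3.04·cos θ, y += 3.04·sin θ → (-16.1401, -5.4924, 65.6000°)
turn_left(141.0°): centre at ρ to the left, rotate +141.0° → (-21.5195, -0.3157, 206.6000°)

(-21.5195, -0.3157, 206.6000°)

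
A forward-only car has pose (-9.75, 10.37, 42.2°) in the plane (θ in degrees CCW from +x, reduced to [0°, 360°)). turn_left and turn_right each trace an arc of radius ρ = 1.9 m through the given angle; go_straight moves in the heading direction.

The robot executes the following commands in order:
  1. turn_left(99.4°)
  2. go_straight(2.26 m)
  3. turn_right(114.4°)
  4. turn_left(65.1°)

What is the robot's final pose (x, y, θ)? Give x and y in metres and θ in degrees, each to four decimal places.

set_pose: (x, y, θ) = (-9.7500, 10.3700, 42.2000°), ρ = 1.9
turn_left(99.4°): centre at ρ to the left, rotate +99.4° → (-9.8461, 13.2665, 141.6000°)
go_straight(2.26): x += 2.26·cos θ, y += 2.26·sin θ → (-11.6172, 14.6703, 141.6000°)
turn_right(114.4°): centre at ρ to the right, rotate −114.4° → (-11.3055, 17.8492, 27.2000°)
turn_left(65.1°): centre at ρ to the left, rotate +65.1° → (-10.2756, 19.6154, 92.3000°)

(-10.2756, 19.6154, 92.3000°)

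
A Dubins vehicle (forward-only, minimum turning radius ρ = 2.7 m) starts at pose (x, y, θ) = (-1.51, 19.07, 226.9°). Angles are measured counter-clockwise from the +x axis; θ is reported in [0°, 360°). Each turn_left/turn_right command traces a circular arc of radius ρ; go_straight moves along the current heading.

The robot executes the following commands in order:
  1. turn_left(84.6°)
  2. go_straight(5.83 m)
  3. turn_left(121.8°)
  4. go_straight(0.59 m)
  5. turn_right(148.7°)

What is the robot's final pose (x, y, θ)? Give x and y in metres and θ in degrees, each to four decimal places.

(12.2791, 12.5527, 284.6000°)

set_pose: (x, y, θ) = (-1.5100, 19.0700, 226.9000°), ρ = 2.7
turn_left(84.6°): centre at ρ to the left, rotate +84.6° → (-1.5607, 15.4361, 311.5000°)
go_straight(5.83): x += 5.83·cos θ, y += 5.83·sin θ → (2.3023, 11.0697, 311.5000°)
turn_left(121.8°): centre at ρ to the left, rotate +121.8° → (6.9106, 12.0829, 433.3000° ≡ 73.3000°)
go_straight(0.59): x += 0.59·cos θ, y += 0.59·sin θ → (7.0802, 12.6480, 73.3000°)
turn_right(148.7°): centre at ρ to the right, rotate −148.7° → (12.2791, 12.5527, -75.4000° ≡ 284.6000°)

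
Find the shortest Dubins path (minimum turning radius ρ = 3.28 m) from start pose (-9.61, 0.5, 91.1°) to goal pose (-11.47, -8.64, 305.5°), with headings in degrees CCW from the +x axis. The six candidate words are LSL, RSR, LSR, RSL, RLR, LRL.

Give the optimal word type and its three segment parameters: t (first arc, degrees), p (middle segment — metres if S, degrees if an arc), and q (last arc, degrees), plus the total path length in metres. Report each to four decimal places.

Let ψ = atan2(Δy, Δx) = atan2(-9.14, -1.86) = -101.5027° be the start→goal bearing.
Normalize: d = |goal − start| / ρ = 9.327336/3.28 = 2.843700, α = (θ_start − ψ) mod 360° = 192.6027° = 3.361551 rad, β = (θ_goal − ψ) mod 360° = 47.0027° = 0.820352 rad.
Common terms: sin α = -0.218189, cos α = -0.975907, sin β = 0.731386, cos β = 0.681964, cos(α−β) = -0.825113, d² = 8.086630. Work in radians in the unit-radius frame; every candidate has L = ρ·(t + p + q).
LSL: p² = 2 + d² − 2cos(α−β) + 2d(sin α − sin β) = 6.336246; p = √p² = 2.517190; φ = atan2(cos β − cos α, d + sin α − sin β) = 0.718983 rad; t = (φ − α) mod 2π = 3.640617 rad, q = (β − φ) mod 2π = 0.101369 rad → L = 3.28·(3.640617 + 2.517190 + 0.101369) = 3.28·6.259176 = 20.530097 m
RSR: p² = 2 + d² − 2cos(α−β) + 2d(sin β − sin α) = 17.137468; p = √p² = 4.139742; φ = atan2(cos α − cos β, d − sin α + sin β) = -0.412037 rad; t = (α − φ) mod 2π = 3.773588 rad, q = (φ − β) mod 2π = 5.050797 rad → L = 3.28·(3.773588 + 4.139742 + 5.050797) = 3.28·12.964127 = 42.522337 m
LSR: p² = d² − 2 + 2cos(α−β) + 2d(sin α + sin β) = 7.355158; p = √p² = 2.712039; φ = atan2(−cos α − cos β, d + sin α + sin β) − atan2(−2, p) = 0.722763 rad; t = (φ − α) mod 2π = 3.644397 rad, q = (φ − β) mod 2π = 6.185597 rad → L = 3.28·(3.644397 + 2.712039 + 6.185597) = 3.28·12.542034 = 41.137871 m
RSL: p² = d² − 2 + 2cos(α−β) − 2d(sin α + sin β) = 1.517648; p = √p² = 1.231929; φ = atan2(cos α + cos β, d − sin α − sin β) − atan2(2, p) = -1.144187 rad; t = (α − φ) mod 2π = 4.505738 rad, q = (β − φ) mod 2π = 1.964538 rad → L = 3.28·(4.505738 + 1.231929 + 1.964538) = 3.28·7.702205 = 25.263232 m
RLR: c = (6 − d² + 2cos(α−β) + 2d(sin α − sin β))/8 = -1.142183, |c| > 1 → infeasible
LRL: c = (6 − d² + 2cos(α−β) − 2d(sin α − sin β))/8 = 0.207969; p = 2π − arccos c = 4.921887 rad; φ = atan2(cos β − cos α, d + sin α − sin β) = 0.718983 rad; t = (φ − α + p/2) mod 2π = 6.101561 rad, q = (β − α − t + p) mod 2π = 2.562313 rad → L = 3.28·(6.101561 + 4.921887 + 2.562313) = 3.28·13.585761 = 44.561295 m
Shortest: LSL with L = 20.530097 m ≈ 20.5301 m
Convert LSL to answer units (arcs ×180/π): t = 3.640617·180/π = 208.5920°, p = ρ·p = 3.28·2.517190 = 8.2564 m, q = 0.101369·180/π = 5.8080°, L = 20.5301 m.

LSL: t = 208.5920°, p = 8.2564 m, q = 5.8080°, L = 20.5301 m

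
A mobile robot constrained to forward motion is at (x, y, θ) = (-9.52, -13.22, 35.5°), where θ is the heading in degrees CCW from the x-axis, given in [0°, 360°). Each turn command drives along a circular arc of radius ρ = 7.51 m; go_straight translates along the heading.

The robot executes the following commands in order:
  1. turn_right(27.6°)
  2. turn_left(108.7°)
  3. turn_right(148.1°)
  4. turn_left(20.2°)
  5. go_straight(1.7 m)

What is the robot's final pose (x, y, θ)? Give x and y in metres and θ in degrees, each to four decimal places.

(14.2503, 7.3779, 348.7000°)

set_pose: (x, y, θ) = (-9.5200, -13.2200, 35.5000°), ρ = 7.51
turn_right(27.6°): centre at ρ to the right, rotate −27.6° → (-6.1911, -11.8953, 7.9000°)
turn_left(108.7°): centre at ρ to the left, rotate +108.7° → (-0.5082, -1.0939, 116.6000°)
turn_right(148.1°): centre at ρ to the right, rotate −148.1° → (10.1308, 8.6721, -31.5000° ≡ 328.5000°)
turn_left(20.2°): centre at ρ to the left, rotate +20.2° → (12.5832, 7.7110, 348.7000°)
go_straight(1.7): x += 1.7·cos θ, y += 1.7·sin θ → (14.2503, 7.3779, 348.7000°)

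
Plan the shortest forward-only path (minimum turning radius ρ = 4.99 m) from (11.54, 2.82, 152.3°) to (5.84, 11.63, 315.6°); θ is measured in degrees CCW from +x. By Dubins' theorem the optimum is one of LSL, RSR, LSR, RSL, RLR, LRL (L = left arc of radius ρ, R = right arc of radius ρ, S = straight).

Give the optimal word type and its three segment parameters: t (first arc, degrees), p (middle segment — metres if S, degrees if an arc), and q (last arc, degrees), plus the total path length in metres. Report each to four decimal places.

Let ψ = atan2(Δy, Δx) = atan2(8.81, -5.70) = 122.9025° be the start→goal bearing.
Normalize: d = |goal − start| / ρ = 10.493145/4.99 = 2.102835, α = (θ_start − ψ) mod 360° = 29.3975° = 0.513082 rad, β = (θ_goal − ψ) mod 360° = 192.6975° = 3.363205 rad.
Common terms: sin α = 0.490865, cos α = 0.871236, sin β = -0.219803, cos β = -0.975544, cos(α−β) = -0.957822, d² = 4.421914. Work in radians in the unit-radius frame; every candidate has L = ρ·(t + p + q).
LSL: p² = 2 + d² − 2cos(α−β) + 2d(sin α − sin β) = 11.326393; p = √p² = 3.365471; φ = atan2(cos β − cos α, d + sin α − sin β) = -0.580860 rad; t = (φ − α) mod 2π = 5.189243 rad, q = (β − φ) mod 2π = 3.944065 rad → L = 4.99·(5.189243 + 3.365471 + 3.944065) = 4.99·12.498779 = 62.368906 m
RSR: p² = 2 + d² − 2cos(α−β) + 2d(sin β − sin α) = 5.348725; p = √p² = 2.312731; φ = atan2(cos α − cos β, d − sin α + sin β) = 0.924846 rad; t = (α − φ) mod 2π = 5.871422 rad, q = (φ − β) mod 2π = 3.844826 rad → L = 4.99·(5.871422 + 2.312731 + 3.844826) = 4.99·12.028979 = 60.024605 m
LSR: p² = d² − 2 + 2cos(α−β) + 2d(sin α + sin β) = 1.646267; p = √p² = 1.283069; φ = atan2(−cos α − cos β, d + sin α + sin β) − atan2(−2, p) = 1.044307 rad; t = (φ − α) mod 2π = 0.531224 rad, q = (φ − β) mod 2π = 3.964287 rad → L = 4.99·(0.531224 + 1.283069 + 3.964287) = 4.99·5.778581 = 28.835118 m
RSL: p² = d² − 2 + 2cos(α−β) − 2d(sin α + sin β) = -0.633729 < 0 → infeasible
RLR: c = (6 − d² + 2cos(α−β) + 2d(sin α − sin β))/8 = 0.331409; p = 2π − arccos c = 5.050186 rad; φ = atan2(cos α − cos β, d − sin α + sin β) = 0.924846 rad; t = (α − φ + p/2) mod 2π = 2.113330 rad, q = (α − β − t + p) mod 2π = 0.086733 rad → L = 4.99·(2.113330 + 5.050186 + 0.086733) = 4.99·7.250249 = 36.178744 m
LRL: c = (6 − d² + 2cos(α−β) − 2d(sin α − sin β))/8 = -0.415799; p = 2π − arccos c = 4.283568 rad; φ = atan2(cos β − cos α, d + sin α − sin β) = -0.580860 rad; t = (φ − α + p/2) mod 2π = 1.047841 rad, q = (β − α − t + p) mod 2π = 6.085849 rad → L = 4.99·(1.047841 + 4.283568 + 6.085849) = 4.99·11.417258 = 56.972117 m
Shortest: LSR with L = 28.835118 m ≈ 28.8351 m
Convert LSR to answer units (arcs ×180/π): t = 0.531224·180/π = 30.4369°, p = ρ·p = 4.99·1.283069 = 6.4025 m, q = 3.964287·180/π = 227.1369°, L = 28.8351 m.

LSR: t = 30.4369°, p = 6.4025 m, q = 227.1369°, L = 28.8351 m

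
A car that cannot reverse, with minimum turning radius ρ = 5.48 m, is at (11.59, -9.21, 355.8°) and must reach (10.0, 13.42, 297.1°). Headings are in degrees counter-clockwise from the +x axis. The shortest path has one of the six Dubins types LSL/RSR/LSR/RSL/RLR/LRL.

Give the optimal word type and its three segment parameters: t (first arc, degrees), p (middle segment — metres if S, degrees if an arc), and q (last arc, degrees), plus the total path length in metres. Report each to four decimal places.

Let ψ = atan2(Δy, Δx) = atan2(22.63, -1.59) = 94.0190° be the start→goal bearing.
Normalize: d = |goal − start| / ρ = 22.685789/5.48 = 4.139742, α = (θ_start − ψ) mod 360° = 261.7810° = 4.568940 rad, β = (θ_goal − ψ) mod 360° = 203.0810° = 3.544431 rad.
Common terms: sin α = -0.989729, cos α = -0.142958, sin β = -0.392031, cos β = -0.919952, cos(α−β) = 0.519519, d² = 17.137467. Work in radians in the unit-radius frame; every candidate has L = ρ·(t + p + q).
LSL: p² = 2 + d² − 2cos(α−β) + 2d(sin α − sin β) = 13.149803; p = √p² = 3.626266; φ = atan2(cos β − cos α, d + sin α − sin β) = -0.215943 rad; t = (φ − α) mod 2π = 1.498303 rad, q = (β − φ) mod 2π = 3.760374 rad → L = 5.48·(1.498303 + 3.626266 + 3.760374) = 5.48·8.884943 = 48.689486 m
RSR: p² = 2 + d² − 2cos(α−β) + 2d(sin β − sin α) = 23.047055; p = √p² = 4.800735; φ = atan2(cos α − cos β, d − sin α + sin β) = 0.162564 rad; t = (α − φ) mod 2π = 4.406376 rad, q = (φ − β) mod 2π = 2.901318 rad → L = 5.48·(4.406376 + 4.800735 + 2.901318) = 5.48·12.108428 = 66.354188 m
LSR: p² = d² − 2 + 2cos(α−β) + 2d(sin α + sin β) = 4.736243; p = √p² = 2.176291; φ = atan2(−cos α − cos β, d + sin α + sin β) − atan2(−2, p) = 1.111063 rad; t = (φ − α) mod 2π = 2.825308 rad, q = (φ − β) mod 2π = 3.849817 rad → L = 5.48·(2.825308 + 2.176291 + 3.849817) = 5.48·8.851416 = 48.505760 m
RSL: p² = d² − 2 + 2cos(α−β) − 2d(sin α + sin β) = 27.616769; p = √p² = 5.255166; φ = atan2(cos α + cos β, d − sin α − sin β) − atan2(2, p) = -0.553829 rad; t = (α − φ) mod 2π = 5.122769 rad, q = (β − φ) mod 2π = 4.098261 rad → L = 5.48·(5.122769 + 5.255166 + 4.098261) = 5.48·14.476195 = 79.329551 m
RLR: c = (6 − d² + 2cos(α−β) + 2d(sin α − sin β))/8 = -1.880882, |c| > 1 → infeasible
LRL: c = (6 − d² + 2cos(α−β) − 2d(sin α − sin β))/8 = -0.643725; p = 2π − arccos c = 4.013032 rad; φ = atan2(cos β − cos α, d + sin α − sin β) = -0.215943 rad; t = (φ − α + p/2) mod 2π = 3.504819 rad, q = (β − α − t + p) mod 2π = 5.766890 rad → L = 5.48·(3.504819 + 4.013032 + 5.766890) = 5.48·13.284742 = 72.800386 m
Shortest: LSR with L = 48.505760 m ≈ 48.5058 m
Convert LSR to answer units (arcs ×180/π): t = 2.825308·180/π = 161.8782°, p = ρ·p = 5.48·2.176291 = 11.9261 m, q = 3.849817·180/π = 220.5782°, L = 48.5058 m.

LSR: t = 161.8782°, p = 11.9261 m, q = 220.5782°, L = 48.5058 m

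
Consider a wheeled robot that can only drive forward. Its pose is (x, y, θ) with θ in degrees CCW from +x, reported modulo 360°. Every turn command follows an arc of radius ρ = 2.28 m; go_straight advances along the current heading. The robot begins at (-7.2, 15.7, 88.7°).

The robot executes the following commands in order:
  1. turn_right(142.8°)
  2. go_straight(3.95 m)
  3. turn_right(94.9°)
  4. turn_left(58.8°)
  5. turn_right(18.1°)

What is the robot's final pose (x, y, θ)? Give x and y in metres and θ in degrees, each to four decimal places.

set_pose: (x, y, θ) = (-7.2000, 15.7000, 88.7000°), ρ = 2.28
turn_right(142.8°): centre at ρ to the right, rotate −142.8° → (-3.0737, 16.9852, -54.1000° ≡ 305.9000°)
go_straight(3.95): x += 3.95·cos θ, y += 3.95·sin θ → (-0.7575, 13.7855, 305.9000°)
turn_right(94.9°): centre at ρ to the right, rotate −94.9° → (-1.4301, 10.4943, 211.0000°)
turn_left(58.8°): centre at ρ to the left, rotate +58.8° → (-2.5358, 8.5479, 269.8000°)
turn_right(18.1°): centre at ρ to the right, rotate −18.1° → (-2.6511, 7.8399, 251.7000°)

(-2.6511, 7.8399, 251.7000°)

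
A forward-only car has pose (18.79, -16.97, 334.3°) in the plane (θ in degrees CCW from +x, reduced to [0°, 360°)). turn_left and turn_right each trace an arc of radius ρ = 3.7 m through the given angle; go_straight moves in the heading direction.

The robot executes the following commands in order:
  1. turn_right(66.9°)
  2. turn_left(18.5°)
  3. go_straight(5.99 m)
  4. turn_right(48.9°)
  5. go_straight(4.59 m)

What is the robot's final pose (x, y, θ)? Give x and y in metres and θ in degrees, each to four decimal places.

set_pose: (x, y, θ) = (18.7900, -16.9700, 334.3000°), ρ = 3.7
turn_right(66.9°): centre at ρ to the right, rotate −66.9° → (20.8817, -20.4718, 267.4000°)
turn_left(18.5°): centre at ρ to the left, rotate +18.5° → (21.0194, -21.6533, 285.9000°)
go_straight(5.99): x += 5.99·cos θ, y += 5.99·sin θ → (22.6604, -27.4142, 285.9000°)
turn_right(48.9°): centre at ρ to the right, rotate −48.9° → (22.2051, -30.4430, 237.0000°)
go_straight(4.59): x += 4.59·cos θ, y += 4.59·sin θ → (19.7052, -34.2925, 237.0000°)

(19.7052, -34.2925, 237.0000°)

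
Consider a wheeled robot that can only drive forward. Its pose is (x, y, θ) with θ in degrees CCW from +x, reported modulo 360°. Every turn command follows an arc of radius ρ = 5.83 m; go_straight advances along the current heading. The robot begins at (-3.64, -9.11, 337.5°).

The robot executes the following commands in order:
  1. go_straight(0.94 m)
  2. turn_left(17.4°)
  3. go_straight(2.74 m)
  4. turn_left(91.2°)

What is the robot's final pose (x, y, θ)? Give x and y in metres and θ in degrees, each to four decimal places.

(8.0051, -4.7236, 86.1000°)

set_pose: (x, y, θ) = (-3.6400, -9.1100, 337.5000°), ρ = 5.83
go_straight(0.94): x += 0.94·cos θ, y += 0.94·sin θ → (-2.7716, -9.4697, 337.5000°)
turn_left(17.4°): centre at ρ to the left, rotate +17.4° → (-1.0588, -9.8904, 354.9000°)
go_straight(2.74): x += 2.74·cos θ, y += 2.74·sin θ → (1.6704, -10.1340, 354.9000°)
turn_left(91.2°): centre at ρ to the left, rotate +91.2° → (8.0051, -4.7236, 446.1000° ≡ 86.1000°)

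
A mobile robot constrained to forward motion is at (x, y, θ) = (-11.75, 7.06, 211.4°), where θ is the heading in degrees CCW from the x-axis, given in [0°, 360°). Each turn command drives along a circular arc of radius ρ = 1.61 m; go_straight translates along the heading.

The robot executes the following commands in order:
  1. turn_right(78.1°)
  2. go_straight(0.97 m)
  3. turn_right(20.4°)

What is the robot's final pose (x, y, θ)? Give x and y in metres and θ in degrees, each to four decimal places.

set_pose: (x, y, θ) = (-11.7500, 7.0600, 211.4000°), ρ = 1.61
turn_right(78.1°): centre at ρ to the right, rotate −78.1° → (-13.7605, 7.3300, 133.3000°)
go_straight(0.97): x += 0.97·cos θ, y += 0.97·sin θ → (-14.4258, 8.0360, 133.3000°)
turn_right(20.4°): centre at ρ to the right, rotate −20.4° → (-14.7372, 8.5137, 112.9000°)

(-14.7372, 8.5137, 112.9000°)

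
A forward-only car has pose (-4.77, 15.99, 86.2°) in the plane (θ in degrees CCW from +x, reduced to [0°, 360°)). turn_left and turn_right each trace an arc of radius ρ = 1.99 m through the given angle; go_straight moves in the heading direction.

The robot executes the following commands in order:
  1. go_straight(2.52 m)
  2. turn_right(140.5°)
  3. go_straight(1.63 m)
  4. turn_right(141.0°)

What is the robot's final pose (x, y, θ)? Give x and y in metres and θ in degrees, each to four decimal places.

(-2.1913, 15.1294, 164.7000°)

set_pose: (x, y, θ) = (-4.7700, 15.9900, 86.2000°), ρ = 1.99
go_straight(2.52): x += 2.52·cos θ, y += 2.52·sin θ → (-4.6030, 18.5045, 86.2000°)
turn_right(140.5°): centre at ρ to the right, rotate −140.5° → (-1.0013, 19.5338, -54.3000° ≡ 305.7000°)
go_straight(1.63): x += 1.63·cos θ, y += 1.63·sin θ → (-0.0501, 18.2101, 305.7000°)
turn_right(141.0°): centre at ρ to the right, rotate −141.0° → (-2.1913, 15.1294, 164.7000°)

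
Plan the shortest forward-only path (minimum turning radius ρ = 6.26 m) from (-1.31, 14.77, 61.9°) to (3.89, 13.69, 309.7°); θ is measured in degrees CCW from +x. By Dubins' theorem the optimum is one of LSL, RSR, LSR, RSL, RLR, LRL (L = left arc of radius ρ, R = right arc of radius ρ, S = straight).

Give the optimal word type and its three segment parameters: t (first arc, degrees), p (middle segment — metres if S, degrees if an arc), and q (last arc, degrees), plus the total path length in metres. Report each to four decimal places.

Let ψ = atan2(Δy, Δx) = atan2(-1.08, 5.20) = -11.7331° be the start→goal bearing.
Normalize: d = |goal − start| / ρ = 5.310970/6.26 = 0.848398, α = (θ_start − ψ) mod 360° = 73.6331° = 1.285140 rad, β = (θ_goal − ψ) mod 360° = 321.4331° = 5.610066 rad.
Common terms: sin α = 0.959477, cos α = 0.281787, sin β = -0.623428, cos β = 0.781881, cos(α−β) = -0.377841, d² = 0.719779. Work in radians in the unit-radius frame; every candidate has L = ρ·(t + p + q).
LSL: p² = 2 + d² − 2cos(α−β) + 2d(sin α − sin β) = 6.161326; p = √p² = 2.482202; φ = atan2(cos β − cos α, d + sin α − sin β) = 0.202860 rad; t = (φ − α) mod 2π = 5.200906 rad, q = (β − φ) mod 2π = 5.407206 rad → L = 6.26·(5.200906 + 2.482202 + 5.407206) = 6.26·13.090313 = 81.945360 m
RSR: p² = 2 + d² − 2cos(α−β) + 2d(sin β − sin α) = 0.789594; p = √p² = 0.888591; φ = atan2(cos α − cos β, d − sin α + sin β) = -2.543831 rad; t = (α − φ) mod 2π = 3.828971 rad, q = (φ − β) mod 2π = 4.412474 rad → L = 6.26·(3.828971 + 0.888591 + 4.412474) = 6.26·9.130036 = 57.154024 m
LSR: p² = d² − 2 + 2cos(α−β) + 2d(sin α + sin β) = -1.465697 < 0 → infeasible
RSL: p² = d² − 2 + 2cos(α−β) − 2d(sin α + sin β) = -2.606109 < 0 → infeasible
RLR: c = (6 − d² + 2cos(α−β) + 2d(sin α − sin β))/8 = 0.901301; p = 2π − arccos c = 5.835152 rad; φ = atan2(cos α − cos β, d − sin α + sin β) = -2.543831 rad; t = (α − φ + p/2) mod 2π = 0.463362 rad, q = (α − β − t + p) mod 2π = 1.046864 rad → L = 6.26·(0.463362 + 5.835152 + 1.046864) = 6.26·7.345378 = 45.982065 m
LRL: c = (6 − d² + 2cos(α−β) − 2d(sin α − sin β))/8 = 0.229834; p = 2π − arccos c = 4.944296 rad; φ = atan2(cos β − cos α, d + sin α − sin β) = 0.202860 rad; t = (φ − α + p/2) mod 2π = 1.389868 rad, q = (β − α − t + p) mod 2π = 1.596168 rad → L = 6.26·(1.389868 + 4.944296 + 1.596168) = 6.26·7.930333 = 49.643886 m
Shortest: RLR with L = 45.982065 m ≈ 45.9821 m
Convert RLR to answer units (arcs ×180/π): t = 0.463362·180/π = 26.5487°, p = 5.835152·180/π = 334.3296°, q = 1.046864·180/π = 59.9809°, L = 45.9821 m.

RLR: t = 26.5487°, p = 334.3296°, q = 59.9809°, L = 45.9821 m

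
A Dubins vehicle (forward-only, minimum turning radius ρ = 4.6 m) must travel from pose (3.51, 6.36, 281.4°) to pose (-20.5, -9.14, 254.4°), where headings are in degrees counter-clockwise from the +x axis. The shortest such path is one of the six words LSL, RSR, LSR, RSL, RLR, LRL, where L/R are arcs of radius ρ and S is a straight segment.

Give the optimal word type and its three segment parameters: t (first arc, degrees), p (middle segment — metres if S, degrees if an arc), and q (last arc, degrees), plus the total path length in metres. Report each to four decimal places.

RSL: t = 79.8907°, p = 19.8240 m, q = 52.8907°, L = 30.4844 m

Let ψ = atan2(Δy, Δx) = atan2(-15.50, -24.01) = -147.1552° be the start→goal bearing.
Normalize: d = |goal − start| / ρ = 28.578490/4.6 = 6.212715, α = (θ_start − ψ) mod 360° = 68.5552° = 1.196513 rad, β = (θ_goal − ψ) mod 360° = 41.5552° = 0.725274 rad.
Common terms: sin α = 0.930770, cos α = 0.365605, sin β = 0.663341, cos β = 0.748318, cos(α−β) = 0.891007, d² = 38.597831. Work in radians in the unit-radius frame; every candidate has L = ρ·(t + p + q).
LSL: p² = 2 + d² − 2cos(α−β) + 2d(sin α − sin β) = 42.138741; p = √p² = 6.491436; φ = atan2(cos β − cos α, d + sin α − sin β) = 0.058991 rad; t = (φ − α) mod 2π = 5.145663 rad, q = (β − φ) mod 2π = 0.666284 rad → L = 4.6·(5.145663 + 6.491436 + 0.666284) = 4.6·12.303382 = 56.595559 m
RSR: p² = 2 + d² − 2cos(α−β) + 2d(sin β − sin α) = 35.492894; p = √p² = 5.957591; φ = atan2(cos α − cos β, d − sin α + sin β) = -0.064284 rad; t = (α − φ) mod 2π = 1.260797 rad, q = (φ − β) mod 2π = 5.493627 rad → L = 4.6·(1.260797 + 5.957591 + 5.493627) = 4.6·12.712016 = 58.475271 m
LSR: p² = d² − 2 + 2cos(α−β) + 2d(sin α + sin β) = 58.187355; p = √p² = 7.628064; φ = atan2(−cos α − cos β, d + sin α + sin β) − atan2(−2, p) = 0.114689 rad; t = (φ − α) mod 2π = 5.201361 rad, q = (φ − β) mod 2π = 5.672600 rad → L = 4.6·(5.201361 + 7.628064 + 5.672600) = 4.6·18.502025 = 85.109314 m
RSL: p² = d² − 2 + 2cos(α−β) − 2d(sin α + sin β) = 18.572333; p = √p² = 4.309563; φ = atan2(cos α + cos β, d − sin α − sin β) − atan2(2, p) = -0.197842 rad; t = (α − φ) mod 2π = 1.394356 rad, q = (β − φ) mod 2π = 0.923117 rad → L = 4.6·(1.394356 + 4.309563 + 0.923117) = 4.6·6.627035 = 30.484362 m
RLR: c = (6 − d² + 2cos(α−β) + 2d(sin α − sin β))/8 = -3.436612, |c| > 1 → infeasible
LRL: c = (6 − d² + 2cos(α−β) − 2d(sin α − sin β))/8 = -4.267343, |c| > 1 → infeasible
Shortest: RSL with L = 30.484362 m ≈ 30.4844 m
Convert RSL to answer units (arcs ×180/π): t = 1.394356·180/π = 79.8907°, p = ρ·p = 4.6·4.309563 = 19.8240 m, q = 0.923117·180/π = 52.8907°, L = 30.4844 m.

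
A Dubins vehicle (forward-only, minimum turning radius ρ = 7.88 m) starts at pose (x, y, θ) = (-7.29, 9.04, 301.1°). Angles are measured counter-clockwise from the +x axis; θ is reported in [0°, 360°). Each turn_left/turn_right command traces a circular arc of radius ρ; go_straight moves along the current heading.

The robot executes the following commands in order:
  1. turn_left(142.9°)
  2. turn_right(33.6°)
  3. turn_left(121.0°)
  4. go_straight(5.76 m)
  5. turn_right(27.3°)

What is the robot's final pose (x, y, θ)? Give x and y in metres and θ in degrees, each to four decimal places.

set_pose: (x, y, θ) = (-7.2900, 9.0400, 301.1000°), ρ = 7.88
turn_left(142.9°): centre at ρ to the left, rotate +142.9° → (7.2942, 12.2866, 444.0000° ≡ 84.0000°)
turn_right(33.6°): centre at ρ to the right, rotate −33.6° → (9.0594, 16.4858, 50.4000°)
turn_left(121.0°): centre at ρ to the left, rotate +121.0° → (4.1661, 29.3001, 171.4000°)
go_straight(5.76): x += 5.76·cos θ, y += 5.76·sin θ → (-1.5291, 30.1614, 171.4000°)
turn_right(27.3°): centre at ρ to the right, rotate −27.3° → (-4.9714, 31.5697, 144.1000°)

(-4.9714, 31.5697, 144.1000°)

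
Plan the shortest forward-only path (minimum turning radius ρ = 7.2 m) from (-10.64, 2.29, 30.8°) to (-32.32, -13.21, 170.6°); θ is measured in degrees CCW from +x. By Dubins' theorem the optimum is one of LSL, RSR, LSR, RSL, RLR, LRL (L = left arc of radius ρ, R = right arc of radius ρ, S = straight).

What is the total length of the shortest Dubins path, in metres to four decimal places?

51.9628 m

Let ψ = atan2(Δy, Δx) = atan2(-15.50, -21.68) = -144.4373° be the start→goal bearing.
Normalize: d = |goal − start| / ρ = 26.650936/7.2 = 3.701519, α = (θ_start − ψ) mod 360° = 175.2373° = 3.058468 rad, β = (θ_goal − ψ) mod 360° = 315.0373° = 5.498439 rad.
Common terms: sin α = 0.083029, cos α = -0.996547, sin β = -0.706646, cos β = 0.707567, cos(α−β) = -0.763796, d² = 13.701242. Work in radians in the unit-radius frame; every candidate has L = ρ·(t + p + q).
LSL: p² = 2 + d² − 2cos(α−β) + 2d(sin α − sin β) = 23.074824; p = √p² = 4.803626; φ = atan2(cos β − cos α, d + sin α − sin β) = 0.362653 rad; t = (φ − α) mod 2π = 3.587370 rad, q = (β − φ) mod 2π = 5.135786 rad → L = 7.2·(3.587370 + 4.803626 + 5.135786) = 7.2·13.526782 = 97.392829 m
RSR: p² = 2 + d² − 2cos(α−β) + 2d(sin β − sin α) = 11.382844; p = √p² = 3.373847; φ = atan2(cos α − cos β, d − sin α + sin β) = -0.529492 rad; t = (α − φ) mod 2π = 3.587961 rad, q = (φ − β) mod 2π = 0.255254 rad → L = 7.2·(3.587961 + 3.373847 + 0.255254) = 7.2·7.217062 = 51.962847 m
LSR: p² = d² − 2 + 2cos(α−β) + 2d(sin α + sin β) = 5.556987; p = √p² = 2.357326; φ = atan2(−cos α − cos β, d + sin α + sin β) − atan2(−2, p) = 0.797190 rad; t = (φ − α) mod 2π = 4.021906 rad, q = (φ − β) mod 2π = 1.581936 rad → L = 7.2·(4.021906 + 2.357326 + 1.581936) = 7.2·7.961169 = 57.320416 m
RSL: p² = d² − 2 + 2cos(α−β) − 2d(sin α + sin β) = 14.790313; p = √p² = 3.845818; φ = atan2(cos α + cos β, d − sin α − sin β) − atan2(2, p) = -0.546270 rad; t = (α − φ) mod 2π = 3.604738 rad, q = (β − φ) mod 2π = 6.044709 rad → L = 7.2·(3.604738 + 3.845818 + 6.044709) = 7.2·13.495265 = 97.165905 m
RLR: c = (6 − d² + 2cos(α−β) + 2d(sin α − sin β))/8 = -0.422856; p = 2π − arccos c = 4.275795 rad; φ = atan2(cos α − cos β, d − sin α + sin β) = -0.529492 rad; t = (α − φ + p/2) mod 2π = 5.725858 rad, q = (α − β − t + p) mod 2π = 2.393152 rad → L = 7.2·(5.725858 + 4.275795 + 2.393152) = 7.2·12.394805 = 89.242594 m
LRL: c = (6 − d² + 2cos(α−β) − 2d(sin α − sin β))/8 = -1.884353, |c| > 1 → infeasible
Shortest: RSR with L = 51.962847 m ≈ 51.9628 m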